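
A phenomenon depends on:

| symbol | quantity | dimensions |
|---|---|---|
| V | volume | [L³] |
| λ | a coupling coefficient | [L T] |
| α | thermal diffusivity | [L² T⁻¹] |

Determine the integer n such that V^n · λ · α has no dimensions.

Balance the L exponent: (3)·n from V, plus (1) + (2) = 3 from the rest, must sum to zero.
3n + 3 = 0, so n = -1.

-1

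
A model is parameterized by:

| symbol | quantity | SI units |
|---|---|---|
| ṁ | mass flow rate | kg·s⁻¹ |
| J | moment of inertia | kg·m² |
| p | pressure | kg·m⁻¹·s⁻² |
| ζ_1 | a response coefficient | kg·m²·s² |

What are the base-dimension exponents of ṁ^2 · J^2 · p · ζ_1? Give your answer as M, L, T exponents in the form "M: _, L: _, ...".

Collect each base-dimension exponent across the product:
  M: 2·(1) + 2·(1) + (1) + (1) = 6
  L: 2·(0) + 2·(2) + (-1) + (2) = 5
  T: 2·(-1) + 2·(0) + (-2) + (2) = -2
So the dimensions are [M⁶ L⁵ T⁻²].

M: 6, L: 5, T: -2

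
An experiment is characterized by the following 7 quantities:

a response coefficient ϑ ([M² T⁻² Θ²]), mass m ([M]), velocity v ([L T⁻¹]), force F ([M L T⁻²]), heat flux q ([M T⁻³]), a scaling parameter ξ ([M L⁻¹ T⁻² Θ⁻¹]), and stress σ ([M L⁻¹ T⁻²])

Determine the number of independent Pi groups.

3

There are 7 variables and 4 base dimensions (M, L, T, Θ).
The dimension matrix has rank 4.
Independent dimensionless groups: 7 − 4 = 3.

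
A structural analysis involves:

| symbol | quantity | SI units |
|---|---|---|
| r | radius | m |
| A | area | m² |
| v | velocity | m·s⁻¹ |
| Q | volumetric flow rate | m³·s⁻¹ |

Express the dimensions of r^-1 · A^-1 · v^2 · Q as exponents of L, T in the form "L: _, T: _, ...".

Collect each base-dimension exponent across the product:
  L: −(1) − (2) + 2·(1) + (3) = 2
  T: −(0) − (0) + 2·(-1) + (-1) = -3
So the dimensions are [L² T⁻³].

L: 2, T: -3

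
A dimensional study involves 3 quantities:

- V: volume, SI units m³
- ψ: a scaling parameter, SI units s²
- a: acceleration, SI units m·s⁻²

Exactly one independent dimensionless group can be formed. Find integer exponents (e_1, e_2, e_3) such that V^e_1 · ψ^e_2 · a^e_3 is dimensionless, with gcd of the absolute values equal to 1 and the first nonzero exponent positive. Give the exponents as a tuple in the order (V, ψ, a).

L: e_1·(3) + e_2·(0) + e_3·(1) = 0
T: e_1·(0) + e_2·(2) + e_3·(-2) = 0
Solving this homogeneous linear system for the smallest-integer solution (first nonzero entry positive) gives (1, -3, -3).

(1, -3, -3)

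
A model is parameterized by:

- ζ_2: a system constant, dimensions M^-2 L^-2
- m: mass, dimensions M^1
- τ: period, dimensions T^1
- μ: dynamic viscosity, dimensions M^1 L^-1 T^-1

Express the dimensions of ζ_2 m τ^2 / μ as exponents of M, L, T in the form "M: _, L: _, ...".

M: -2, L: -1, T: 3

Collect each base-dimension exponent across the product:
  M: (-2) + (1) + 2·(0) − (1) = -2
  L: (-2) + (0) + 2·(0) − (-1) = -1
  T: (0) + (0) + 2·(1) − (-1) = 3
So the dimensions are [M⁻² L⁻¹ T³].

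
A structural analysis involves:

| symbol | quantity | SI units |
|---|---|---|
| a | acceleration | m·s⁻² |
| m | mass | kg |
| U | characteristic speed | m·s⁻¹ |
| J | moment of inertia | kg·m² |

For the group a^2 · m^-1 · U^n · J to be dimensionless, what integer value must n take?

-4

Balance the L exponent: (1)·n from U, plus 2·(1) − (0) + (2) = 4 from the rest, must sum to zero.
n + 4 = 0, so n = -4.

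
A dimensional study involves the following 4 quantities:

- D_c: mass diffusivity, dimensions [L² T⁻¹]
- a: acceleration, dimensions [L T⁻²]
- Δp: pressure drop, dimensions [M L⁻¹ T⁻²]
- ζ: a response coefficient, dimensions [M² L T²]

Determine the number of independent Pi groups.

1

There are 4 variables and 3 base dimensions (M, L, T).
The dimension matrix has rank 3.
Independent dimensionless groups: 4 − 3 = 1.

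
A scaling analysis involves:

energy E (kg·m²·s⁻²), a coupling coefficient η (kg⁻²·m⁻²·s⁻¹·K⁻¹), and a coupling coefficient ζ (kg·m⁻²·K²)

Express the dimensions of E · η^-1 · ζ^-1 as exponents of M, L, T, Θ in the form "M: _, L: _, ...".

M: 2, L: 6, T: -1, Θ: -1

Collect each base-dimension exponent across the product:
  M: (1) − (-2) − (1) = 2
  L: (2) − (-2) − (-2) = 6
  T: (-2) − (-1) − (0) = -1
  Θ: (0) − (-1) − (2) = -1
So the dimensions are [M² L⁶ T⁻¹ Θ⁻¹].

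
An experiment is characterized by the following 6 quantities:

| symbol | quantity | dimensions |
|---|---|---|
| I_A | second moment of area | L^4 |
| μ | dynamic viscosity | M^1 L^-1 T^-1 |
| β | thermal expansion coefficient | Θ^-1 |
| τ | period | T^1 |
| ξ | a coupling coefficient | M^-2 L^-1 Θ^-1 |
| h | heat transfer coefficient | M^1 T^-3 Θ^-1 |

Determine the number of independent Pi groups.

2

There are 6 variables and 4 base dimensions (M, L, T, Θ).
The dimension matrix has rank 4.
Independent dimensionless groups: 6 − 4 = 2.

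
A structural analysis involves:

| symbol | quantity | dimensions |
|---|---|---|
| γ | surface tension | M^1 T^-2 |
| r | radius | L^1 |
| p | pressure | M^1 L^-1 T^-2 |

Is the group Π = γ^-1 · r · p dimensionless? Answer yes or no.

Sum the exponent of each base dimension across the product:
  M: −[γ]_M + [r]_M + [p]_M = −(1) + (0) + (1) = 0
  L: −[γ]_L + [r]_L + [p]_L = −(0) + (1) + (-1) = 0
  T: −[γ]_T + [r]_T + [p]_T = −(-2) + (0) + (-2) = 0
All base exponents vanish — dimensionless.

yes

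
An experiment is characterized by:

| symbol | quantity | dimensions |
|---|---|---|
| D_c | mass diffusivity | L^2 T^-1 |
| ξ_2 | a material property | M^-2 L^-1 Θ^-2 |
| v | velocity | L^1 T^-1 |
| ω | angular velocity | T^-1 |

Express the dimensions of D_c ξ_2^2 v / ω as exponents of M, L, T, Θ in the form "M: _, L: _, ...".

M: -4, L: 1, T: -1, Θ: -4

Collect each base-dimension exponent across the product:
  M: (0) + 2·(-2) + (0) − (0) = -4
  L: (2) + 2·(-1) + (1) − (0) = 1
  T: (-1) + 2·(0) + (-1) − (-1) = -1
  Θ: (0) + 2·(-2) + (0) − (0) = -4
So the dimensions are [M⁻⁴ L T⁻¹ Θ⁻⁴].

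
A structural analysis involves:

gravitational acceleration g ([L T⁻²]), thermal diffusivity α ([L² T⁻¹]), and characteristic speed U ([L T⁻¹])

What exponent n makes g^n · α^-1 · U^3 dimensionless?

-1

Balance the L exponent: (1)·n from g, plus −(2) + 3·(1) = 1 from the rest, must sum to zero.
n + 1 = 0, so n = -1.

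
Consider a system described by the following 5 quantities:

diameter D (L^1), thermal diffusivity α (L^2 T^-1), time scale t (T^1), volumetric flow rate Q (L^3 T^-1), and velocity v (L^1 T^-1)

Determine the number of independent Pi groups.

There are 5 variables and 2 base dimensions (L, T).
The dimension matrix has rank 2.
Independent dimensionless groups: 5 − 2 = 3.

3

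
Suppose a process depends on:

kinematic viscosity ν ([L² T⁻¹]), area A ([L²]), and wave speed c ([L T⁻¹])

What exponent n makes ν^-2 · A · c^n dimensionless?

2

Balance the L exponent: (1)·n from c, plus −2·(2) + (2) = -2 from the rest, must sum to zero.
n − 2 = 0, so n = 2.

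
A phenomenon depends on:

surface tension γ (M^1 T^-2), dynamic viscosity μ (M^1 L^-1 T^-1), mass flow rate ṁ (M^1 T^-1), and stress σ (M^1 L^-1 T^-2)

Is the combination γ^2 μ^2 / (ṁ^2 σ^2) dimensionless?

yes

Sum the exponent of each base dimension across the product:
  M: 2·[γ]_M + 2·[μ]_M − 2·[ṁ]_M − 2·[σ]_M = 2·(1) + 2·(1) − 2·(1) − 2·(1) = 0
  L: 2·[γ]_L + 2·[μ]_L − 2·[ṁ]_L − 2·[σ]_L = 2·(0) + 2·(-1) − 2·(0) − 2·(-1) = 0
  T: 2·[γ]_T + 2·[μ]_T − 2·[ṁ]_T − 2·[σ]_T = 2·(-2) + 2·(-1) − 2·(-1) − 2·(-2) = 0
All base exponents vanish — dimensionless.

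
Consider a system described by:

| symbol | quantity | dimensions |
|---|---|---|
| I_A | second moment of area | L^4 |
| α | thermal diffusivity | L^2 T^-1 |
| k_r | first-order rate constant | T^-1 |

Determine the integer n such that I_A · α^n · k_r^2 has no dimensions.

Balance the L exponent: (2)·n from α, plus (4) + 2·(0) = 4 from the rest, must sum to zero.
2n + 4 = 0, so n = -2.

-2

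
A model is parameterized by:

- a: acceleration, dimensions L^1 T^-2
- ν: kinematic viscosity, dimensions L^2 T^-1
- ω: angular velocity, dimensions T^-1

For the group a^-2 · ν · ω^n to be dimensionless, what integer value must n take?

3

Balance the T exponent: (-1)·n from ω, plus −2·(-2) + (-1) = 3 from the rest, must sum to zero.
−n + 3 = 0, so n = 3.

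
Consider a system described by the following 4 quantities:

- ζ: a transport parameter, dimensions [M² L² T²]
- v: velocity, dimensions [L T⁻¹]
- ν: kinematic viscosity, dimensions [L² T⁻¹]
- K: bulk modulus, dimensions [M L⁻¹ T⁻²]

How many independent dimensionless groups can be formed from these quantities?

There are 4 variables and 3 base dimensions (M, L, T).
The dimension matrix has rank 3.
Independent dimensionless groups: 4 − 3 = 1.

1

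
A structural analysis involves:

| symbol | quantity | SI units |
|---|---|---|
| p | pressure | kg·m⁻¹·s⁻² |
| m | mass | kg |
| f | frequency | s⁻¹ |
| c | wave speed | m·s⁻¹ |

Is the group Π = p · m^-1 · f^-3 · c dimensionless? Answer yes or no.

Sum the exponent of each base dimension across the product:
  M: [p]_M − [m]_M − 3·[f]_M + [c]_M = (1) − (1) − 3·(0) + (0) = 0
  L: [p]_L − [m]_L − 3·[f]_L + [c]_L = (-1) − (0) − 3·(0) + (1) = 0
  T: [p]_T − [m]_T − 3·[f]_T + [c]_T = (-2) − (0) − 3·(-1) + (-1) = 0
All base exponents vanish — dimensionless.

yes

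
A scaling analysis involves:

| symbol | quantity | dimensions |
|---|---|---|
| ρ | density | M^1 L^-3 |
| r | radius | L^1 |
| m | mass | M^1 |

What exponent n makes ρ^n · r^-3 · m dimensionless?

-1

Balance the M exponent: (1)·n from ρ, plus −3·(0) + (1) = 1 from the rest, must sum to zero.
n + 1 = 0, so n = -1.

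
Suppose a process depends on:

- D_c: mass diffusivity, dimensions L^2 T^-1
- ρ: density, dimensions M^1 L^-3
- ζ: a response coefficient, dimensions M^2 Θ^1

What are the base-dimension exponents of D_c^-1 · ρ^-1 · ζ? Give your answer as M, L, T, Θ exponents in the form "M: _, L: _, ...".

Collect each base-dimension exponent across the product:
  M: −(0) − (1) + (2) = 1
  L: −(2) − (-3) + (0) = 1
  T: −(-1) − (0) + (0) = 1
  Θ: −(0) − (0) + (1) = 1
So the dimensions are [M L T Θ].

M: 1, L: 1, T: 1, Θ: 1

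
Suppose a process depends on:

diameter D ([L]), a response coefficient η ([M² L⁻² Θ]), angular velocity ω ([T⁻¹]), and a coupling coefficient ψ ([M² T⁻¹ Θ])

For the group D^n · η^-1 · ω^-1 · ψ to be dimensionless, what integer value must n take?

-2

Balance the L exponent: (1)·n from D, plus −(-2) − (0) + (0) = 2 from the rest, must sum to zero.
n + 2 = 0, so n = -2.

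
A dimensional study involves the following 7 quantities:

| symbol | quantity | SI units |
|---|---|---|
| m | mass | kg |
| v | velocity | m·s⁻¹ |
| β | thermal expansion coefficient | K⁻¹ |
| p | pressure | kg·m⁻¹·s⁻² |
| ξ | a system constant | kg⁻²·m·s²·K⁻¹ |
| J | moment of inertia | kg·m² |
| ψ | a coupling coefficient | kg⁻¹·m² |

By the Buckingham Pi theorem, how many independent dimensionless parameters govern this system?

3

There are 7 variables and 4 base dimensions (M, L, T, Θ).
The dimension matrix has rank 4.
Independent dimensionless groups: 7 − 4 = 3.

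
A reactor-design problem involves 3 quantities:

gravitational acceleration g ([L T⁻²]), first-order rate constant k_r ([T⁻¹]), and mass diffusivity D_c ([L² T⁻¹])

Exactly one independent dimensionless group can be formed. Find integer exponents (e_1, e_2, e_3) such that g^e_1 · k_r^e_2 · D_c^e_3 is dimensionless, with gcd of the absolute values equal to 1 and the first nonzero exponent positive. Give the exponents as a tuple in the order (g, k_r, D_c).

(2, -3, -1)

L: e_1·(1) + e_2·(0) + e_3·(2) = 0
T: e_1·(-2) + e_2·(-1) + e_3·(-1) = 0
Solving this homogeneous linear system for the smallest-integer solution (first nonzero entry positive) gives (2, -3, -1).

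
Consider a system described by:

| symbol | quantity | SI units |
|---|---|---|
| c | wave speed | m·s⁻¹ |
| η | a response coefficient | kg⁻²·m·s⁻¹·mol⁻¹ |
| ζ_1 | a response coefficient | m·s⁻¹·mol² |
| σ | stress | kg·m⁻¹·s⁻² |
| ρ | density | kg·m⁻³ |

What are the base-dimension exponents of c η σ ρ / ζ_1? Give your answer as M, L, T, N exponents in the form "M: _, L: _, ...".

M: 0, L: -3, T: -3, N: -3

Collect each base-dimension exponent across the product:
  M: (0) + (-2) − (0) + (1) + (1) = 0
  L: (1) + (1) − (1) + (-1) + (-3) = -3
  T: (-1) + (-1) − (-1) + (-2) + (0) = -3
  N: (0) + (-1) − (2) + (0) + (0) = -3
So the dimensions are [L⁻³ T⁻³ N⁻³].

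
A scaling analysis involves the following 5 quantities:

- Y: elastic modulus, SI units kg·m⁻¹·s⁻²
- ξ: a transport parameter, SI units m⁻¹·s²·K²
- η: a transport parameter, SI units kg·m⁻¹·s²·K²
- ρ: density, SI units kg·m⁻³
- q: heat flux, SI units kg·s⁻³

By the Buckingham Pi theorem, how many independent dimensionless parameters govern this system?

1

There are 5 variables and 4 base dimensions (M, L, T, Θ).
The dimension matrix has rank 4.
Independent dimensionless groups: 5 − 4 = 1.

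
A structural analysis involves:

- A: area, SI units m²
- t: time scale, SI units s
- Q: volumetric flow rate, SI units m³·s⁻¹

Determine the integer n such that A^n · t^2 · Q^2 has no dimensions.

Balance the L exponent: (2)·n from A, plus 2·(0) + 2·(3) = 6 from the rest, must sum to zero.
2n + 6 = 0, so n = -3.

-3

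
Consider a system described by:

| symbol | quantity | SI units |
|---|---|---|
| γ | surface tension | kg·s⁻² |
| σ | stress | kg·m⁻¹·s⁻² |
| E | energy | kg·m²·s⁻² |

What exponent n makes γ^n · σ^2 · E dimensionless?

Balance the M exponent: (1)·n from γ, plus 2·(1) + (1) = 3 from the rest, must sum to zero.
n + 3 = 0, so n = -3.

-3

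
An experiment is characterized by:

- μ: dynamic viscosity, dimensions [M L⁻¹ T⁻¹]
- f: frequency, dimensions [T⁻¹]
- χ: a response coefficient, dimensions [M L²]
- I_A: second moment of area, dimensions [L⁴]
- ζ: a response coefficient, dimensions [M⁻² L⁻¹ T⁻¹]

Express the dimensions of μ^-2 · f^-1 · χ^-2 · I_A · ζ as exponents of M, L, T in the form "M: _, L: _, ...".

Collect each base-dimension exponent across the product:
  M: −2·(1) − (0) − 2·(1) + (0) + (-2) = -6
  L: −2·(-1) − (0) − 2·(2) + (4) + (-1) = 1
  T: −2·(-1) − (-1) − 2·(0) + (0) + (-1) = 2
So the dimensions are [M⁻⁶ L T²].

M: -6, L: 1, T: 2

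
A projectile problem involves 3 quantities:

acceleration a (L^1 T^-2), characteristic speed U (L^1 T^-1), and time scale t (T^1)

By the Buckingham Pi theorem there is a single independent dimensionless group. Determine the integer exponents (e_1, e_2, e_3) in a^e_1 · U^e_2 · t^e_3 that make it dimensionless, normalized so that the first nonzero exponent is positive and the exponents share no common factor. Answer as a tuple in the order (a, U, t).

L: e_1·(1) + e_2·(1) + e_3·(0) = 0
T: e_1·(-2) + e_2·(-1) + e_3·(1) = 0
Solving this homogeneous linear system for the smallest-integer solution (first nonzero entry positive) gives (1, -1, 1).

(1, -1, 1)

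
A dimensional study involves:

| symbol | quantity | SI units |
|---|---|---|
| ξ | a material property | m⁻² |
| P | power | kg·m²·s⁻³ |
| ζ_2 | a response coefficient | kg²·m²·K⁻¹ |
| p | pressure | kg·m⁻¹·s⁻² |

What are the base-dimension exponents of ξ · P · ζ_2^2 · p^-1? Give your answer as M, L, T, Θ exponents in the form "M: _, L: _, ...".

M: 4, L: 5, T: -1, Θ: -2

Collect each base-dimension exponent across the product:
  M: (0) + (1) + 2·(2) − (1) = 4
  L: (-2) + (2) + 2·(2) − (-1) = 5
  T: (0) + (-3) + 2·(0) − (-2) = -1
  Θ: (0) + (0) + 2·(-1) − (0) = -2
So the dimensions are [M⁴ L⁵ T⁻¹ Θ⁻²].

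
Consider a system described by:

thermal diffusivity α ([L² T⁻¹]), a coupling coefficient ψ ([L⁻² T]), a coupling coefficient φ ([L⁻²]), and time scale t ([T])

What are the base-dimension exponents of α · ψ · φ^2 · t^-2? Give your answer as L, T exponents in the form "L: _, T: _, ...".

Collect each base-dimension exponent across the product:
  L: (2) + (-2) + 2·(-2) − 2·(0) = -4
  T: (-1) + (1) + 2·(0) − 2·(1) = -2
So the dimensions are [L⁻⁴ T⁻²].

L: -4, T: -2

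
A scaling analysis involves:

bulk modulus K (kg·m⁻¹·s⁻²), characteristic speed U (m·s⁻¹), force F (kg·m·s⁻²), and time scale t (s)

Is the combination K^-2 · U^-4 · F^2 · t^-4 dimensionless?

yes

Sum the exponent of each base dimension across the product:
  M: −2·[K]_M − 4·[U]_M + 2·[F]_M − 4·[t]_M = −2·(1) − 4·(0) + 2·(1) − 4·(0) = 0
  L: −2·[K]_L − 4·[U]_L + 2·[F]_L − 4·[t]_L = −2·(-1) − 4·(1) + 2·(1) − 4·(0) = 0
  T: −2·[K]_T − 4·[U]_T + 2·[F]_T − 4·[t]_T = −2·(-2) − 4·(-1) + 2·(-2) − 4·(1) = 0
  N: −2·[K]_N − 4·[U]_N + 2·[F]_N − 4·[t]_N = −2·(0) − 4·(0) + 2·(0) − 4·(0) = 0
All base exponents vanish — dimensionless.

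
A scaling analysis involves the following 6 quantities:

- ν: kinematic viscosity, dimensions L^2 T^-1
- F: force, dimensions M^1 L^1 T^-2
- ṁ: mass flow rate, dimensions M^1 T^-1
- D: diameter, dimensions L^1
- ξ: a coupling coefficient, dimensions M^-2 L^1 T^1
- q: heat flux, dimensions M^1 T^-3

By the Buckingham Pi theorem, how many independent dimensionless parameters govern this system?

There are 6 variables and 3 base dimensions (M, L, T).
The dimension matrix has rank 3.
Independent dimensionless groups: 6 − 3 = 3.

3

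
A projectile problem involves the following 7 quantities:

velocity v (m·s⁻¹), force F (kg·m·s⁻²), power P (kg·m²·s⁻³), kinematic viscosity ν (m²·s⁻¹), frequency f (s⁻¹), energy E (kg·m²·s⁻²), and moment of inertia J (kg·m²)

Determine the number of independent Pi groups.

4

There are 7 variables and 3 base dimensions (M, L, T).
The dimension matrix has rank 3.
Independent dimensionless groups: 7 − 3 = 4.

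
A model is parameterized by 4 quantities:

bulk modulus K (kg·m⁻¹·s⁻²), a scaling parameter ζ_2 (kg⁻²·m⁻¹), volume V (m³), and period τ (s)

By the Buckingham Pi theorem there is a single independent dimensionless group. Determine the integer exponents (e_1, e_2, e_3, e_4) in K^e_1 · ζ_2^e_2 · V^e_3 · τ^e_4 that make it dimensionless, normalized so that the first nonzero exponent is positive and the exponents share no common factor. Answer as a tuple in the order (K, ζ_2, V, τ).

(2, 1, 1, 4)

M: e_1·(1) + e_2·(-2) + e_3·(0) + e_4·(0) = 0
L: e_1·(-1) + e_2·(-1) + e_3·(3) + e_4·(0) = 0
T: e_1·(-2) + e_2·(0) + e_3·(0) + e_4·(1) = 0
Solving this homogeneous linear system for the smallest-integer solution (first nonzero entry positive) gives (2, 1, 1, 4).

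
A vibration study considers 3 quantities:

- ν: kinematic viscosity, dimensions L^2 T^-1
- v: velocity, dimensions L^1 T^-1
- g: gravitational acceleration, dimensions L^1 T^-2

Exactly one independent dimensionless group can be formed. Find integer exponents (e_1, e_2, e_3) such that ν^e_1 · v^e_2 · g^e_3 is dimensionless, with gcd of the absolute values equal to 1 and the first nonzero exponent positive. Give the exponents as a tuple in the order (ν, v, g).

(1, -3, 1)

L: e_1·(2) + e_2·(1) + e_3·(1) = 0
T: e_1·(-1) + e_2·(-1) + e_3·(-2) = 0
Solving this homogeneous linear system for the smallest-integer solution (first nonzero entry positive) gives (1, -3, 1).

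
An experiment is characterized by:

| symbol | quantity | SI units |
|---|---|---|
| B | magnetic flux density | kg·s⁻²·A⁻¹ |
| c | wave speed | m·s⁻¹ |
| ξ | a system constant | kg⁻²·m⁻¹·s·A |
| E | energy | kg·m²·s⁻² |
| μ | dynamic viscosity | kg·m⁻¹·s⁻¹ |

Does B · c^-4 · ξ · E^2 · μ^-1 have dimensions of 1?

Sum the exponent of each base dimension across the product:
  M: [B]_M − 4·[c]_M + [ξ]_M + 2·[E]_M − [μ]_M = (1) − 4·(0) + (-2) + 2·(1) − (1) = 0
  L: [B]_L − 4·[c]_L + [ξ]_L + 2·[E]_L − [μ]_L = (0) − 4·(1) + (-1) + 2·(2) − (-1) = 0
  T: [B]_T − 4·[c]_T + [ξ]_T + 2·[E]_T − [μ]_T = (-2) − 4·(-1) + (1) + 2·(-2) − (-1) = 0
  I: [B]_I − 4·[c]_I + [ξ]_I + 2·[E]_I − [μ]_I = (-1) − 4·(0) + (1) + 2·(0) − (0) = 0
All base exponents vanish — dimensionless.

yes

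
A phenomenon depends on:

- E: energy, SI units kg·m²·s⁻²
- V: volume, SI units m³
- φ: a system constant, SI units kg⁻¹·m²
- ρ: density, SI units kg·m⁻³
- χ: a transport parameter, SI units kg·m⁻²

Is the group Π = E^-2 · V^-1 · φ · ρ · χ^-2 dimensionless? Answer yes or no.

no

Sum the exponent of each base dimension across the product:
  M: −2·[E]_M − [V]_M + [φ]_M + [ρ]_M − 2·[χ]_M = −2·(1) − (0) + (-1) + (1) − 2·(1) = -4
  L: −2·[E]_L − [V]_L + [φ]_L + [ρ]_L − 2·[χ]_L = −2·(2) − (3) + (2) + (-3) − 2·(-2) = -4
  T: −2·[E]_T − [V]_T + [φ]_T + [ρ]_T − 2·[χ]_T = −2·(-2) − (0) + (0) + (0) − 2·(0) = 4
Net dimensions [M⁻⁴ L⁻⁴ T⁴] ≠ [1] — not dimensionless.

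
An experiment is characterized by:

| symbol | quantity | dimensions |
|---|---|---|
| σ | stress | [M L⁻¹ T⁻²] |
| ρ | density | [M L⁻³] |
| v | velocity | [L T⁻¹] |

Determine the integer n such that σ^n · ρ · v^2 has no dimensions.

-1

Balance the M exponent: (1)·n from σ, plus (1) + 2·(0) = 1 from the rest, must sum to zero.
n + 1 = 0, so n = -1.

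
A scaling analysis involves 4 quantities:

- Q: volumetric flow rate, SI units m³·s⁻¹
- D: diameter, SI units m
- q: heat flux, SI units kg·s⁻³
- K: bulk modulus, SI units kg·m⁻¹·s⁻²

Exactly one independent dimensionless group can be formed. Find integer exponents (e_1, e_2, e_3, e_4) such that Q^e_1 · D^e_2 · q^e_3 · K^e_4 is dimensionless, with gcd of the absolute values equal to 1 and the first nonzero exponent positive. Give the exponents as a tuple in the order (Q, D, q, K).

M: e_1·(0) + e_2·(0) + e_3·(1) + e_4·(1) = 0
L: e_1·(3) + e_2·(1) + e_3·(0) + e_4·(-1) = 0
T: e_1·(-1) + e_2·(0) + e_3·(-3) + e_4·(-2) = 0
Solving this homogeneous linear system for the smallest-integer solution (first nonzero entry positive) gives (1, -2, -1, 1).

(1, -2, -1, 1)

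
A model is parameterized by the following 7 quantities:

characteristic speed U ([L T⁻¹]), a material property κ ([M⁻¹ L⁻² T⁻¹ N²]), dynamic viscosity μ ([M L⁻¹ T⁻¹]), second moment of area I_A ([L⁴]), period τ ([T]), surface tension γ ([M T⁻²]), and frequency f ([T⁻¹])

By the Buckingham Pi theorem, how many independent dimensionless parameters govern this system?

3

There are 7 variables and 4 base dimensions (M, L, T, N).
The dimension matrix has rank 4.
Independent dimensionless groups: 7 − 4 = 3.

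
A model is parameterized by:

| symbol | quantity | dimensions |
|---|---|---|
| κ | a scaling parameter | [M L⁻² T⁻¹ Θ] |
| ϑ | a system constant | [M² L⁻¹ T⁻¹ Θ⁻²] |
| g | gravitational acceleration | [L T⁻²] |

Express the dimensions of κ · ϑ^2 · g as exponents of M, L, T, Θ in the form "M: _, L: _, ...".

Collect each base-dimension exponent across the product:
  M: (1) + 2·(2) + (0) = 5
  L: (-2) + 2·(-1) + (1) = -3
  T: (-1) + 2·(-1) + (-2) = -5
  Θ: (1) + 2·(-2) + (0) = -3
So the dimensions are [M⁵ L⁻³ T⁻⁵ Θ⁻³].

M: 5, L: -3, T: -5, Θ: -3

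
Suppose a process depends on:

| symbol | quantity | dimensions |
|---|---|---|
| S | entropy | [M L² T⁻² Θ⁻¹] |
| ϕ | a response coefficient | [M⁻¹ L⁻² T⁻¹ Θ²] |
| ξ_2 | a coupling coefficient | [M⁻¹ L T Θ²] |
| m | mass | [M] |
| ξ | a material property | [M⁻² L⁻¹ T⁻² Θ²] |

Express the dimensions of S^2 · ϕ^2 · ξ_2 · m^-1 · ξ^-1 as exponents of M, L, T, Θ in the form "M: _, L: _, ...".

M: 0, L: 2, T: -3, Θ: 2

Collect each base-dimension exponent across the product:
  M: 2·(1) + 2·(-1) + (-1) − (1) − (-2) = 0
  L: 2·(2) + 2·(-2) + (1) − (0) − (-1) = 2
  T: 2·(-2) + 2·(-1) + (1) − (0) − (-2) = -3
  Θ: 2·(-1) + 2·(2) + (2) − (0) − (2) = 2
So the dimensions are [L² T⁻³ Θ²].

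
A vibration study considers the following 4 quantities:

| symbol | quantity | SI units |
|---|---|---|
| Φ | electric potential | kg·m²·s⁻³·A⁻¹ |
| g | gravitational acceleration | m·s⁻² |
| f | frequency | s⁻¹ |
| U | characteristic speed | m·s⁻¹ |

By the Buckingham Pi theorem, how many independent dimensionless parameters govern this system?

There are 4 variables and 4 base dimensions (M, L, T, I).
The dimension matrix has rank 3 (less than 4: the dimension vectors are linearly dependent).
Independent dimensionless groups: 4 − 3 = 1.

1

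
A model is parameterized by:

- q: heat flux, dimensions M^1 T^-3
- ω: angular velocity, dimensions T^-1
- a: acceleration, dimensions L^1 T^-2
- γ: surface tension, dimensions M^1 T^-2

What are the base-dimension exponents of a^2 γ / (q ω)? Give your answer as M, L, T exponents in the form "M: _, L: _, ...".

M: 0, L: 2, T: -2

Collect each base-dimension exponent across the product:
  M: −(1) − (0) + 2·(0) + (1) = 0
  L: −(0) − (0) + 2·(1) + (0) = 2
  T: −(-3) − (-1) + 2·(-2) + (-2) = -2
So the dimensions are [L² T⁻²].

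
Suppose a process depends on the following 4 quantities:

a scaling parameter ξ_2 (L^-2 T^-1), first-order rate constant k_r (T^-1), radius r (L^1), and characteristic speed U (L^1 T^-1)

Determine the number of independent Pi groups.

2

There are 4 variables and 2 base dimensions (L, T).
The dimension matrix has rank 2.
Independent dimensionless groups: 4 − 2 = 2.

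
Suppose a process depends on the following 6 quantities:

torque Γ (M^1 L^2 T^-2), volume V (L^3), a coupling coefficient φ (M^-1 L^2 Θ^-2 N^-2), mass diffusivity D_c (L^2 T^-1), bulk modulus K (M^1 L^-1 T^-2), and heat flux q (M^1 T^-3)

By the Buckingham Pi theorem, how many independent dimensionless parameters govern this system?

2

There are 6 variables and 5 base dimensions (M, L, T, Θ, N).
The dimension matrix has rank 4 (less than 5: the dimension vectors are linearly dependent).
Independent dimensionless groups: 6 − 4 = 2.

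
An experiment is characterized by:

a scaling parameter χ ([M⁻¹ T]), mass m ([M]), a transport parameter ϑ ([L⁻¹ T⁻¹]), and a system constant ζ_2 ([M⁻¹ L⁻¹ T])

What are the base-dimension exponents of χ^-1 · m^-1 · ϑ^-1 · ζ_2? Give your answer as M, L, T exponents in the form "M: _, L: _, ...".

M: -1, L: 0, T: 1

Collect each base-dimension exponent across the product:
  M: −(-1) − (1) − (0) + (-1) = -1
  L: −(0) − (0) − (-1) + (-1) = 0
  T: −(1) − (0) − (-1) + (1) = 1
So the dimensions are [M⁻¹ T].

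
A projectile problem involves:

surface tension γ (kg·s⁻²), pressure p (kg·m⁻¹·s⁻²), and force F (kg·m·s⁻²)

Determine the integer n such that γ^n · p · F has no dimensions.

Balance the M exponent: (1)·n from γ, plus (1) + (1) = 2 from the rest, must sum to zero.
n + 2 = 0, so n = -2.

-2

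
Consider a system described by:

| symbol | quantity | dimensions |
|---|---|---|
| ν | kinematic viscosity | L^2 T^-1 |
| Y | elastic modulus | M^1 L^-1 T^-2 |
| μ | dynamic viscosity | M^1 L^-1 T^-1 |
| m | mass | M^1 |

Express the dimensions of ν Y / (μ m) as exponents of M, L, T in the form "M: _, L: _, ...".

Collect each base-dimension exponent across the product:
  M: (0) + (1) − (1) − (1) = -1
  L: (2) + (-1) − (-1) − (0) = 2
  T: (-1) + (-2) − (-1) − (0) = -2
So the dimensions are [M⁻¹ L² T⁻²].

M: -1, L: 2, T: -2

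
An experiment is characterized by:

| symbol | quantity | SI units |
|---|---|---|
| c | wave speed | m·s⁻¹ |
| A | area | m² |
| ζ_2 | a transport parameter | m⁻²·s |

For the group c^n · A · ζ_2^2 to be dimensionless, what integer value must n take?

Balance the L exponent: (1)·n from c, plus (2) + 2·(-2) = -2 from the rest, must sum to zero.
n − 2 = 0, so n = 2.

2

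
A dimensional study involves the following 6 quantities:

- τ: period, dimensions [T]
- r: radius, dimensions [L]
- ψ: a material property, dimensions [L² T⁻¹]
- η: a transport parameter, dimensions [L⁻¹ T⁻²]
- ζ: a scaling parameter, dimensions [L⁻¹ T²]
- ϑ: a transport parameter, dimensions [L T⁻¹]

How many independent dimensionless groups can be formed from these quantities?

4

There are 6 variables and 2 base dimensions (L, T).
The dimension matrix has rank 2.
Independent dimensionless groups: 6 − 2 = 4.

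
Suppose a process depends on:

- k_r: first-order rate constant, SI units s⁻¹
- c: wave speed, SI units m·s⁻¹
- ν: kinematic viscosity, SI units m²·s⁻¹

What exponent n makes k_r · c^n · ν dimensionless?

-2

Balance the L exponent: (1)·n from c, plus (0) + (2) = 2 from the rest, must sum to zero.
n + 2 = 0, so n = -2.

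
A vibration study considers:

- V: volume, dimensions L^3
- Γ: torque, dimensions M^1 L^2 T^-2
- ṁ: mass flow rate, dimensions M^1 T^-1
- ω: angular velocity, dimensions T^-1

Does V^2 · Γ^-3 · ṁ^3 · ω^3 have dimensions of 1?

Sum the exponent of each base dimension across the product:
  M: 2·[V]_M − 3·[Γ]_M + 3·[ṁ]_M + 3·[ω]_M = 2·(0) − 3·(1) + 3·(1) + 3·(0) = 0
  L: 2·[V]_L − 3·[Γ]_L + 3·[ṁ]_L + 3·[ω]_L = 2·(3) − 3·(2) + 3·(0) + 3·(0) = 0
  T: 2·[V]_T − 3·[Γ]_T + 3·[ṁ]_T + 3·[ω]_T = 2·(0) − 3·(-2) + 3·(-1) + 3·(-1) = 0
All base exponents vanish — dimensionless.

yes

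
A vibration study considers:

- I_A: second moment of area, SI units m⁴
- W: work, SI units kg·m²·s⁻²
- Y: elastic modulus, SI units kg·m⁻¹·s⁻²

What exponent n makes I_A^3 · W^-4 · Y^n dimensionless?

4

Balance the M exponent: (1)·n from Y, plus 3·(0) − 4·(1) = -4 from the rest, must sum to zero.
n − 4 = 0, so n = 4.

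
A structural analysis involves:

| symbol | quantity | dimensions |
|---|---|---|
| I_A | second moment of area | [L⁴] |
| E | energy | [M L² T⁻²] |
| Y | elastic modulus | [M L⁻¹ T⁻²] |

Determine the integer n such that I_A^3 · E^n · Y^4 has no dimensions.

Balance the M exponent: (1)·n from E, plus 3·(0) + 4·(1) = 4 from the rest, must sum to zero.
n + 4 = 0, so n = -4.

-4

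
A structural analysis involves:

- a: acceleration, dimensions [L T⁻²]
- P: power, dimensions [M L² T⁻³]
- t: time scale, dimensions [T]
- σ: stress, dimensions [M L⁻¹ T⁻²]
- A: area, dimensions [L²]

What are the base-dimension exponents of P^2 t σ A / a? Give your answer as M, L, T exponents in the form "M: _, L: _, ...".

Collect each base-dimension exponent across the product:
  M: −(0) + 2·(1) + (0) + (1) + (0) = 3
  L: −(1) + 2·(2) + (0) + (-1) + (2) = 4
  T: −(-2) + 2·(-3) + (1) + (-2) + (0) = -5
So the dimensions are [M³ L⁴ T⁻⁵].

M: 3, L: 4, T: -5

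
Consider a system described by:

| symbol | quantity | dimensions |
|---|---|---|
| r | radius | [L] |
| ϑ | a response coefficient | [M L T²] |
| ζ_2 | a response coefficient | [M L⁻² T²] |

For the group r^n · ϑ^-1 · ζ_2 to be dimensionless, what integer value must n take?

3

Balance the L exponent: (1)·n from r, plus −(1) + (-2) = -3 from the rest, must sum to zero.
n − 3 = 0, so n = 3.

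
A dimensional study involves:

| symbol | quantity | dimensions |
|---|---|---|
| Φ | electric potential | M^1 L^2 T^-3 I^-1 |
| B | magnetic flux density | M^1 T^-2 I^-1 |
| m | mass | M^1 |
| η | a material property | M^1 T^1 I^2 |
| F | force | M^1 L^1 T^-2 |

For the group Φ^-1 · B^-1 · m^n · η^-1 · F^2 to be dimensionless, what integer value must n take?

1

Balance the M exponent: (1)·n from m, plus −(1) − (1) − (1) + 2·(1) = -1 from the rest, must sum to zero.
n − 1 = 0, so n = 1.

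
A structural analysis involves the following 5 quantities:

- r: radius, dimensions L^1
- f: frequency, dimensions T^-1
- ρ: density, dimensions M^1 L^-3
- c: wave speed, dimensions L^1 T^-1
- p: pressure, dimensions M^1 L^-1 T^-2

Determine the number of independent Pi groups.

2

There are 5 variables and 3 base dimensions (M, L, T).
The dimension matrix has rank 3.
Independent dimensionless groups: 5 − 3 = 2.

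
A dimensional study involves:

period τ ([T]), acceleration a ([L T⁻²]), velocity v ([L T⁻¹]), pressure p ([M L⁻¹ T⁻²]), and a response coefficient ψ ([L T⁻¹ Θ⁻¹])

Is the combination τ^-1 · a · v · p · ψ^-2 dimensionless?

Sum the exponent of each base dimension across the product:
  M: −[τ]_M + [a]_M + [v]_M + [p]_M − 2·[ψ]_M = −(0) + (0) + (0) + (1) − 2·(0) = 1
  L: −[τ]_L + [a]_L + [v]_L + [p]_L − 2·[ψ]_L = −(0) + (1) + (1) + (-1) − 2·(1) = -1
  T: −[τ]_T + [a]_T + [v]_T + [p]_T − 2·[ψ]_T = −(1) + (-2) + (-1) + (-2) − 2·(-1) = -4
  Θ: −[τ]_Θ + [a]_Θ + [v]_Θ + [p]_Θ − 2·[ψ]_Θ = −(0) + (0) + (0) + (0) − 2·(-1) = 2
Net dimensions [M L⁻¹ T⁻⁴ Θ²] ≠ [1] — not dimensionless.

no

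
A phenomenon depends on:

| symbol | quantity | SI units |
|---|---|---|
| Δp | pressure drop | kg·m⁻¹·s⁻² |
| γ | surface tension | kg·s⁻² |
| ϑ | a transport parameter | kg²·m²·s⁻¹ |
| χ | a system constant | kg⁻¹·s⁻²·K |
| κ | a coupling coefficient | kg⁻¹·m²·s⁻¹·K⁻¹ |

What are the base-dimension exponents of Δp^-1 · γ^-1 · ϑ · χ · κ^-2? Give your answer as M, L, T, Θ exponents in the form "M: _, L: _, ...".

M: 1, L: -1, T: 3, Θ: 3

Collect each base-dimension exponent across the product:
  M: −(1) − (1) + (2) + (-1) − 2·(-1) = 1
  L: −(-1) − (0) + (2) + (0) − 2·(2) = -1
  T: −(-2) − (-2) + (-1) + (-2) − 2·(-1) = 3
  Θ: −(0) − (0) + (0) + (1) − 2·(-1) = 3
So the dimensions are [M L⁻¹ T³ Θ³].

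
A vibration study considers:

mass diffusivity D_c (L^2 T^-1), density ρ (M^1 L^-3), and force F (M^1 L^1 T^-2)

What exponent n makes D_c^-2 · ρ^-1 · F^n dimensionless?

Balance the M exponent: (1)·n from F, plus −2·(0) − (1) = -1 from the rest, must sum to zero.
n − 1 = 0, so n = 1.

1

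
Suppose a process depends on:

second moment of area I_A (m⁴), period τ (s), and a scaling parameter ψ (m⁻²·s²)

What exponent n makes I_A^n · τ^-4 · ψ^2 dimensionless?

1

Balance the L exponent: (4)·n from I_A, plus −4·(0) + 2·(-2) = -4 from the rest, must sum to zero.
4n − 4 = 0, so n = 1.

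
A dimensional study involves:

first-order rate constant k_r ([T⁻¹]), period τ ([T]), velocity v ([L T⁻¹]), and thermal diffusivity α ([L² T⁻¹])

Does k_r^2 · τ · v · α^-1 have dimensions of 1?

no

Sum the exponent of each base dimension across the product:
  L: 2·[k_r]_L + [τ]_L + [v]_L − [α]_L = 2·(0) + (0) + (1) − (2) = -1
  T: 2·[k_r]_T + [τ]_T + [v]_T − [α]_T = 2·(-1) + (1) + (-1) − (-1) = -1
Net dimensions [L⁻¹ T⁻¹] ≠ [1] — not dimensionless.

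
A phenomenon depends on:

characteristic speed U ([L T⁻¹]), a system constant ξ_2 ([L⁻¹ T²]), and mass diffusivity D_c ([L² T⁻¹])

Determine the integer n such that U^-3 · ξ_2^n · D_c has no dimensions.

-1

Balance the L exponent: (-1)·n from ξ_2, plus −3·(1) + (2) = -1 from the rest, must sum to zero.
−n − 1 = 0, so n = -1.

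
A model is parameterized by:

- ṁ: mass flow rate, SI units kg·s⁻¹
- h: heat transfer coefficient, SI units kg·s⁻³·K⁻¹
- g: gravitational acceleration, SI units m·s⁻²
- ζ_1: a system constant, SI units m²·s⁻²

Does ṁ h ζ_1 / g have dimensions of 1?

no

Sum the exponent of each base dimension across the product:
  M: [ṁ]_M + [h]_M − [g]_M + [ζ_1]_M = (1) + (1) − (0) + (0) = 2
  L: [ṁ]_L + [h]_L − [g]_L + [ζ_1]_L = (0) + (0) − (1) + (2) = 1
  T: [ṁ]_T + [h]_T − [g]_T + [ζ_1]_T = (-1) + (-3) − (-2) + (-2) = -4
  Θ: [ṁ]_Θ + [h]_Θ − [g]_Θ + [ζ_1]_Θ = (0) + (-1) − (0) + (0) = -1
Net dimensions [M² L T⁻⁴ Θ⁻¹] ≠ [1] — not dimensionless.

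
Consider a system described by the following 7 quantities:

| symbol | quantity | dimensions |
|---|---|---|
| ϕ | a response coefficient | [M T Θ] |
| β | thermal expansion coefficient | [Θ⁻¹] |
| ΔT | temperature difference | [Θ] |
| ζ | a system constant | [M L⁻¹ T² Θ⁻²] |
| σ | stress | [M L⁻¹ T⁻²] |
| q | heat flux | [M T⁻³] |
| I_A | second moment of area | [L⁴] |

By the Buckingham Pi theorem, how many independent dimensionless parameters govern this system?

3

There are 7 variables and 4 base dimensions (M, L, T, Θ).
The dimension matrix has rank 4.
Independent dimensionless groups: 7 − 4 = 3.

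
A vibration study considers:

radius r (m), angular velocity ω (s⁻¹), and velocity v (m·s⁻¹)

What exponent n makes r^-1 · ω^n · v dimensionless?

-1

Balance the T exponent: (-1)·n from ω, plus −(0) + (-1) = -1 from the rest, must sum to zero.
−n − 1 = 0, so n = -1.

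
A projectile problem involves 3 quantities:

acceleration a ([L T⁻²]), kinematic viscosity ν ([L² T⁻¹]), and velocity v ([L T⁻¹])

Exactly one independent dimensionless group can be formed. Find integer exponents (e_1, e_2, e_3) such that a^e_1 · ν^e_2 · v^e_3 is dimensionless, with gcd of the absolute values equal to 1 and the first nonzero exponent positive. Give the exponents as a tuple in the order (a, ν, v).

(1, 1, -3)

L: e_1·(1) + e_2·(2) + e_3·(1) = 0
T: e_1·(-2) + e_2·(-1) + e_3·(-1) = 0
Solving this homogeneous linear system for the smallest-integer solution (first nonzero entry positive) gives (1, 1, -3).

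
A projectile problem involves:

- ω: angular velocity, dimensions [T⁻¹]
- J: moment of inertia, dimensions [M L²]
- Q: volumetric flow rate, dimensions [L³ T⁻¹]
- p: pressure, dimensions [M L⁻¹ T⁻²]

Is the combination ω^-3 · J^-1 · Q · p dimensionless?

yes

Sum the exponent of each base dimension across the product:
  M: −3·[ω]_M − [J]_M + [Q]_M + [p]_M = −3·(0) − (1) + (0) + (1) = 0
  L: −3·[ω]_L − [J]_L + [Q]_L + [p]_L = −3·(0) − (2) + (3) + (-1) = 0
  T: −3·[ω]_T − [J]_T + [Q]_T + [p]_T = −3·(-1) − (0) + (-1) + (-2) = 0
All base exponents vanish — dimensionless.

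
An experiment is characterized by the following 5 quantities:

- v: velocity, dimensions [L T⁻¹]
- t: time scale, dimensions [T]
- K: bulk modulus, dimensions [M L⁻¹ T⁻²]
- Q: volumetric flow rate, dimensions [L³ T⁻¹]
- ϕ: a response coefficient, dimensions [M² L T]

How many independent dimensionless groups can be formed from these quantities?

There are 5 variables and 3 base dimensions (M, L, T).
The dimension matrix has rank 3.
Independent dimensionless groups: 5 − 3 = 2.

2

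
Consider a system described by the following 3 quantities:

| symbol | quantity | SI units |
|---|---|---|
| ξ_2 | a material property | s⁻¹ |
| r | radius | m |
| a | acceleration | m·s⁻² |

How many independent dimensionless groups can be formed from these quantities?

There are 3 variables and 2 base dimensions (L, T).
The dimension matrix has rank 2.
Independent dimensionless groups: 3 − 2 = 1.

1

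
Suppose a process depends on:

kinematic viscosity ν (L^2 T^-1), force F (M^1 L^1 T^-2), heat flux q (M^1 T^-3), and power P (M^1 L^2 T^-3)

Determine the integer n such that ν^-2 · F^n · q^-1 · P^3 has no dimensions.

Balance the M exponent: (1)·n from F, plus −2·(0) − (1) + 3·(1) = 2 from the rest, must sum to zero.
n + 2 = 0, so n = -2.

-2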